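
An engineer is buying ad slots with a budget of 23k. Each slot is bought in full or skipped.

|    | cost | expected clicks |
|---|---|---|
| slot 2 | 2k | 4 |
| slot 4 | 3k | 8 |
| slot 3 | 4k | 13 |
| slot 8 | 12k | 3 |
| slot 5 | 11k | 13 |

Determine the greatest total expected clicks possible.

38

This is an integer program with binary decision variables.
Allowing fractional choices, the relaxed optimum would be about 38.8, but ad slots are indivisible.
slot 2 + slot 4 + slot 3 + slot 5: cost 2 + 3 + 4 + 11 = 20 ≤ 23, expected clicks 4 + 8 + 13 + 13 = 38.
slot 4 + slot 3 + slot 5: cost 3 + 4 + 11 = 18 ≤ 23, expected clicks 8 + 13 + 13 = 34.
Best is slot 2, slot 4, slot 3, and slot 5 with total expected clicks 38.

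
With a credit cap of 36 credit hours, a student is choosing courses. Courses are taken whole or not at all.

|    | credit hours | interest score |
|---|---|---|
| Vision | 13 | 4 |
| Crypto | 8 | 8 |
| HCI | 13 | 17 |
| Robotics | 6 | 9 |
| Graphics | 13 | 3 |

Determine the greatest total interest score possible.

This is an integer program with binary decision variables.
Take Crypto, HCI, and Robotics: credit hours 8 + 13 + 6 = 27 ≤ 36, interest score 8 + 17 + 9 = 34.
No other feasible combination does better.

34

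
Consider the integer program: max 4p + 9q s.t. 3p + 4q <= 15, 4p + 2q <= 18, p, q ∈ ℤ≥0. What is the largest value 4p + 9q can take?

Relaxing integrality, the LP optimum is 33.75 at (p,q) = (0, 3.75), which is not an integer point.
(p,q)=(1,3): 3·1+4·3=15≤15, 4·1+2·3=10≤18, objective 31.
(p,q)=(0,3): 3·0+4·3=12≤15, 4·0+2·3=6≤18, objective 27.
(p,q)=(2,2): 3·2+4·2=14≤15, 4·2+2·2=12≤18, objective 26.
The best lattice point is (1,3), giving 31.

31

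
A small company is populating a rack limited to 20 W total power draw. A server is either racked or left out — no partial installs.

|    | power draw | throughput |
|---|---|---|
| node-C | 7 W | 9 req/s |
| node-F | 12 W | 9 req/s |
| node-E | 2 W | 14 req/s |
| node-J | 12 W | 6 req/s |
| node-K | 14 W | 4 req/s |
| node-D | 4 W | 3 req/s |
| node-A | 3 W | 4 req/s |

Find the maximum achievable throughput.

30

Treat it as a binary knapsack problem.
Allowing fractional choices, the relaxed optimum would be about 33.0, but servers are indivisible.
node-C + node-E + node-D + node-A: power draw 7 + 2 + 4 + 3 = 16 ≤ 20, throughput 9 + 14 + 3 + 4 = 30.
node-F + node-E + node-A: power draw 12 + 2 + 3 = 17 ≤ 20, throughput 9 + 14 + 4 = 27.
node-C + node-E + node-A: power draw 7 + 2 + 3 = 12 ≤ 20, throughput 9 + 14 + 4 = 27.
Best is node-C, node-E, node-D, and node-A with total throughput 30.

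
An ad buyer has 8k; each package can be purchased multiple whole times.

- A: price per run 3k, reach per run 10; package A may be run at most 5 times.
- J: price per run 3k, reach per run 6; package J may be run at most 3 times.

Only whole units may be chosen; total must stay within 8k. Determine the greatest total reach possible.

A has the best ratio (10/3); taking only A gives at most 2×10 = 20 (stopped by the price limit).
Optimal: 2×A: price 6 ≤ 8, reach 2·10 = 20.

20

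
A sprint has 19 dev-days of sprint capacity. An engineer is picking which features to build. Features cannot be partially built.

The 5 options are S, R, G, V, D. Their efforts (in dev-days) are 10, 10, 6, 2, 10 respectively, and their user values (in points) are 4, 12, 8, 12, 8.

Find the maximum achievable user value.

32

Allowing fractional choices, the relaxed optimum would be about 32.8, but features are indivisible.
R + V: effort 10 + 2 = 12 ≤ 19, user value 12 + 12 = 24.
R + G + V: effort 10 + 6 + 2 = 18 ≤ 19, user value 12 + 8 + 12 = 32.
G + V + D: effort 6 + 2 + 10 = 18 ≤ 19, user value 8 + 12 + 8 = 28.
Best is R, G, and V with total user value 32.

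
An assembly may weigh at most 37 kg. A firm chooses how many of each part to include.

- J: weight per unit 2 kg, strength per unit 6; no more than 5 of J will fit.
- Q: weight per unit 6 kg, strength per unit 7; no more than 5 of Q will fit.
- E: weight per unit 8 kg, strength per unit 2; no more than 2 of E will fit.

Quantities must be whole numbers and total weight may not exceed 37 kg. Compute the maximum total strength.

58

J has the best ratio (6/2); taking only J gives at most 5×6 = 30 (stopped by the supply cap of 5).
Mixing does better — 5×J and 4×Q: weight 34 ≤ 37, strength 5·6 + 4·7 = 58.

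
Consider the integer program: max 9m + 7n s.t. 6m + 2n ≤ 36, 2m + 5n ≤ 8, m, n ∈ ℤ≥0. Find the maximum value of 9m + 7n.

36

(m,n)=(4,0) is feasible, giving 36.
(m,n)=(3,0) is feasible, giving 27.
No feasible integer point exceeds 36.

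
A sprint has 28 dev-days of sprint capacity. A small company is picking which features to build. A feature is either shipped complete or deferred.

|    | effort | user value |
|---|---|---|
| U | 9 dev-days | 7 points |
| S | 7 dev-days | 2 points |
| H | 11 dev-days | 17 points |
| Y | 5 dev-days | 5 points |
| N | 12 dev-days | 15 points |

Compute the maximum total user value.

H + Y + N: effort 11 + 5 + 12 = 28 ≤ 28, user value 17 + 5 + 15 = 37.
U + H + Y: effort 9 + 11 + 5 = 25 ≤ 28, user value 7 + 17 + 5 = 29.
H + N: effort 11 + 12 = 23 ≤ 28, user value 17 + 15 = 32.
Best is H, Y, and N with total user value 37.

37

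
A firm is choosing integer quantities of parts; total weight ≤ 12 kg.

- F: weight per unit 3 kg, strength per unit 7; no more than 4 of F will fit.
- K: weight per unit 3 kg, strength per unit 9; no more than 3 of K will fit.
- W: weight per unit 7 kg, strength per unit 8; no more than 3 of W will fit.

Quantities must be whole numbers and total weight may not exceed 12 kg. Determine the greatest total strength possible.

34

2×F and 2×K: weight 12 ≤ 12, strength 2·7 + 2·9 = 32.
1×F and 3×K: weight 12 ≤ 12, strength 1·7 + 3·9 = 34.
Best is 34.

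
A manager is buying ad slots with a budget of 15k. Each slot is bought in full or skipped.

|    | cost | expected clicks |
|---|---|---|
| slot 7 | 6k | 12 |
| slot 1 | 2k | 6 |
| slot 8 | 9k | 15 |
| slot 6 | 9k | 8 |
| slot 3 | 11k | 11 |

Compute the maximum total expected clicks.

27

Treat it as a binary knapsack problem.
Take slot 7 and slot 8: cost 6 + 9 = 15 ≤ 15, expected clicks 12 + 15 = 27.
No other feasible combination does better.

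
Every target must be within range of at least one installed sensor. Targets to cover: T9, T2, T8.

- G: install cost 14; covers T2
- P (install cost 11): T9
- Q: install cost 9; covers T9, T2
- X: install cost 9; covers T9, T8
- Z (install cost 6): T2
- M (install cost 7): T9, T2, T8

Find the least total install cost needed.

7

M alone covers T9, T2, T8 — every target.
Total install cost: 7.
No cover costs less than 7.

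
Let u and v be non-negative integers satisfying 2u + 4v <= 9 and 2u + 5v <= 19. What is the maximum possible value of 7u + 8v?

The continuous relaxation peaks at (4.5, 0) with value 31.50; rounding to a feasible lattice point costs some objective.
(u,v)=(4,0): 2·4+4·0=8≤9, 2·4+5·0=8≤19, objective 28.
(u,v)=(3,0): 2·3+4·0=6≤9, 2·3+5·0=6≤19, objective 21.
No feasible integer point exceeds 28.

28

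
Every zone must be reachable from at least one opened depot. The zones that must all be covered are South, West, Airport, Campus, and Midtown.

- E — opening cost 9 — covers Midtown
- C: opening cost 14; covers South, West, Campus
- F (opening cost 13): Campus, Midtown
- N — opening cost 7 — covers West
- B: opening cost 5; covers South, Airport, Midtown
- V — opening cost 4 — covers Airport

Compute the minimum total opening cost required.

This is a weighted set-cover instance.
Choose C and B: together they cover South, West, Airport, Campus, Midtown — every zone.
Total opening cost: 14 + 5 = 19.

19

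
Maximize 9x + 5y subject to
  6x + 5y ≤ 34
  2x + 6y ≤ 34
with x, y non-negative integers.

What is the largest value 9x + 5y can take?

Relaxing integrality, the LP optimum is 51.00 at (x,y) = (5.67, 0), which is not an integer point.
(x,y)=(4,2): 6·4+5·2=34≤34, 2·4+6·2=20≤34, objective 46.
(x,y)=(5,0): 6·5+5·0=30≤34, 2·5+6·0=10≤34, objective 45.
Maximum is 46 at (x,y)=(4,2).

46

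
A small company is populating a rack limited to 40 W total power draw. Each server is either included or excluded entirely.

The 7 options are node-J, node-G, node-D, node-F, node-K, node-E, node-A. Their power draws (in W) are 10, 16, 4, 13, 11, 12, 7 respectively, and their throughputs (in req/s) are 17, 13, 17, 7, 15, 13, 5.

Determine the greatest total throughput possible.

node-J + node-D + node-K + node-E: power draw 10 + 4 + 11 + 12 = 37 ≤ 40, throughput 17 + 17 + 15 + 13 = 62.
node-J + node-D + node-K + node-A: power draw 10 + 4 + 11 + 7 = 32 ≤ 40, throughput 17 + 17 + 15 + 5 = 54.
node-J + node-D + node-F + node-K: power draw 10 + 4 + 13 + 11 = 38 ≤ 40, throughput 17 + 17 + 7 + 15 = 56.
Best is node-J, node-D, node-K, and node-E with total throughput 62.

62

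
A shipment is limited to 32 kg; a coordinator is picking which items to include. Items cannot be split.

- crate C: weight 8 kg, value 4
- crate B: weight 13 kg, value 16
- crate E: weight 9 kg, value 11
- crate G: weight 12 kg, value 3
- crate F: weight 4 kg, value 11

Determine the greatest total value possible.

Take crate B, crate E, and crate F: weight 13 + 9 + 4 = 26 ≤ 32, value 16 + 11 + 11 = 38.
No other feasible combination does better.

38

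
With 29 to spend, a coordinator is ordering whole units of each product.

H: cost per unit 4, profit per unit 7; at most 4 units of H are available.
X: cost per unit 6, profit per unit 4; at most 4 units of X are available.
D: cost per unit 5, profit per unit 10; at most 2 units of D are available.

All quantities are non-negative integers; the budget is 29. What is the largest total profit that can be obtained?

48

D has the best ratio (10/5); taking only D gives at most 2×10 = 20 (stopped by the supply cap of 2).
Mixing does better — 4×H and 2×D: cost 26 ≤ 29, profit 4·7 + 2·10 = 48.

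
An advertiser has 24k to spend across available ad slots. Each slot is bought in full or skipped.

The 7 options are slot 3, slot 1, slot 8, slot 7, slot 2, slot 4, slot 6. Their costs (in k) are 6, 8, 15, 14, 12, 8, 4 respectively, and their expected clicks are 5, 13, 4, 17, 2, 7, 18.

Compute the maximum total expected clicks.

40

Allowing fractional choices, the relaxed optimum would be about 45.6, but ad slots are indivisible.
slot 3 + slot 7 + slot 6: cost 6 + 14 + 4 = 24 ≤ 24, expected clicks 5 + 17 + 18 = 40.
slot 1 + slot 4 + slot 6: cost 8 + 8 + 4 = 20 ≤ 24, expected clicks 13 + 7 + 18 = 38.
Best is slot 3, slot 7, and slot 6 with total expected clicks 40.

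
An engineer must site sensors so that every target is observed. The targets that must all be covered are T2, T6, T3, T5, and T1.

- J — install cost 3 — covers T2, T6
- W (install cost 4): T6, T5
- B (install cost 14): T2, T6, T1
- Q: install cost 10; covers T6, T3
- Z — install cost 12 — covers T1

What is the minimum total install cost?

The greedy cost-per-new-target heuristic would pick J, W, Q, and Z for 29, but a cheaper cover exists.
Choose W, B, and Q: together they cover T2, T6, T3, T5, T1 — every target.
Total install cost: 4 + 14 + 10 = 28.
No cover costs less than 28.

28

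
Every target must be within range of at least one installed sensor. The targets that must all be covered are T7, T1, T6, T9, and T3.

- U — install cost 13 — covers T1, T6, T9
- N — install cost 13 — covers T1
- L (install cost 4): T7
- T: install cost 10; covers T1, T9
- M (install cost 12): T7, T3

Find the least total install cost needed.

25

This is a weighted set-cover instance.
The greedy cost-per-new-target heuristic would pick L, U, and M for 29, but a cheaper cover exists.
Choose U and M: together they cover T7, T1, T6, T9, T3 — every target.
Total install cost: 13 + 12 = 25.
No cover costs less than 25.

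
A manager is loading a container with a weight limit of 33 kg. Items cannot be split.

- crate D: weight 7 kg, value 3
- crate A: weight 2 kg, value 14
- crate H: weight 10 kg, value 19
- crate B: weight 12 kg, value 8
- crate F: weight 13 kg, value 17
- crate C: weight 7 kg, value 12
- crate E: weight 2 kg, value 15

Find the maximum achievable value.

This is an integer program with binary decision variables.
crate D + crate A + crate H + crate C + crate E: weight 7 + 2 + 10 + 7 + 2 = 28 ≤ 33, value 3 + 14 + 19 + 12 + 15 = 63.
crate A + crate H + crate B + crate C + crate E: weight 2 + 10 + 12 + 7 + 2 = 33 ≤ 33, value 14 + 19 + 8 + 12 + 15 = 68.
crate A + crate H + crate F + crate E: weight 2 + 10 + 13 + 2 = 27 ≤ 33, value 14 + 19 + 17 + 15 = 65.
Best is crate A, crate H, crate B, crate C, and crate E with total value 68.

68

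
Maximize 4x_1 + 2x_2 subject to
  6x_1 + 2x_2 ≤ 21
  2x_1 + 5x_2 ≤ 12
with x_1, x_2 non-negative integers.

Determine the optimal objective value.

Relaxing integrality, the LP optimum is 14.77 at (x_1,x_2) = (3.12, 1.15), which is not an integer point.
(x_1,x_2)=(3,1): 6·3+2·1=20≤21, 2·3+5·1=11≤12, objective 14.
(x_1,x_2)=(3,0): 6·3+2·0=18≤21, 2·3+5·0=6≤12, objective 12.
No feasible integer point exceeds 14.

14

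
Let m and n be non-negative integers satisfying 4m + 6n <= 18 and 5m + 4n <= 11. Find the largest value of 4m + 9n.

18

Relaxing integrality, the LP optimum is 24.75 at (m,n) = (0, 2.75), which is not an integer point.
(m,n)=(0,2) is feasible, giving 18.
(m,n)=(1,1) is feasible, giving 13.
The best lattice point is (0,2), giving 18.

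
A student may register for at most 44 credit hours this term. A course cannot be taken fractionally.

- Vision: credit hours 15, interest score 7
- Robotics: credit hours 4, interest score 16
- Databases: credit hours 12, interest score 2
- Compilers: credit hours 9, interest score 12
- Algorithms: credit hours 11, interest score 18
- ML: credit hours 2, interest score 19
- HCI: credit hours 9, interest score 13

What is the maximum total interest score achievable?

Allowing fractional choices, the relaxed optimum would be about 82.2, but courses are indivisible.
Vision + Robotics + Compilers + Algorithms + ML: credit hours 15 + 4 + 9 + 11 + 2 = 41 ≤ 44, interest score 7 + 16 + 12 + 18 + 19 = 72.
Vision + Robotics + Algorithms + ML + HCI: credit hours 15 + 4 + 11 + 2 + 9 = 41 ≤ 44, interest score 7 + 16 + 18 + 19 + 13 = 73.
Robotics + Compilers + Algorithms + ML + HCI: credit hours 4 + 9 + 11 + 2 + 9 = 35 ≤ 44, interest score 16 + 12 + 18 + 19 + 13 = 78.
Best is Robotics, Compilers, Algorithms, ML, and HCI with total interest score 78.

78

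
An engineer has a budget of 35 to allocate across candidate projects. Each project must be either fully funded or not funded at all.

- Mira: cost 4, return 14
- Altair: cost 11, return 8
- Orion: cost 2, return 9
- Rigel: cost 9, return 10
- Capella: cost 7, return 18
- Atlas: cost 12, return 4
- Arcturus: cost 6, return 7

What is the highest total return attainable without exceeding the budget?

This is a 0-1 knapsack instance.
Allowing fractional choices, the relaxed optimum would be about 63.1, but projects are indivisible.
Mira + Altair + Orion + Rigel + Capella: cost 4 + 11 + 2 + 9 + 7 = 33 ≤ 35, return 14 + 8 + 9 + 10 + 18 = 59.
Mira + Orion + Rigel + Capella + Arcturus: cost 4 + 2 + 9 + 7 + 6 = 28 ≤ 35, return 14 + 9 + 10 + 18 + 7 = 58.
Best is Mira, Altair, Orion, Rigel, and Capella with total return 59.

59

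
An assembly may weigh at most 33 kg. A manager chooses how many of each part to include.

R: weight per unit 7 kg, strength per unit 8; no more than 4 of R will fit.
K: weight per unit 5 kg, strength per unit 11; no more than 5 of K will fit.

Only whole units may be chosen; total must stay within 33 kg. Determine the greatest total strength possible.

K has the best ratio (11/5); taking only K gives at most 5×11 = 55 (stopped by the supply cap of 5).
Mixing does better — 1×R and 5×K: weight 32 ≤ 33, strength 1·8 + 5·11 = 63.

63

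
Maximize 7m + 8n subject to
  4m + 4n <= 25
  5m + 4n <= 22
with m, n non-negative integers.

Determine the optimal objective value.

Relaxing integrality, the LP optimum is 44.00 at (m,n) = (0, 5.5), which is not an integer point.
(m,n)=(0,5): 4·0+4·5=20≤25, 5·0+4·5=20≤22, objective 40.
(m,n)=(1,4): 4·1+4·4=20≤25, 5·1+4·4=21≤22, objective 39.
The best lattice point is (0,5), giving 40.

40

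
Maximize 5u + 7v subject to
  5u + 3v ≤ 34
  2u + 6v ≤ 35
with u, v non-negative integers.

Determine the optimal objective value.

(u,v)=(4,4): 5·4+3·4=32≤34, 2·4+6·4=32≤35, objective 48.
(u,v)=(5,3): 5·5+3·3=34≤34, 2·5+6·3=28≤35, objective 46.
(u,v)=(3,4): 5·3+3·4=27≤34, 2·3+6·4=30≤35, objective 43.
Maximum is 48 at (u,v)=(4,4).

48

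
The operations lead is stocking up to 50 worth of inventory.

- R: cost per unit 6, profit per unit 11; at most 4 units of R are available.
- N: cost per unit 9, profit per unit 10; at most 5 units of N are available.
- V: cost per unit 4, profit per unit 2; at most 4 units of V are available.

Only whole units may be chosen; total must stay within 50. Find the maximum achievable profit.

68

4×R, 2×N, and 1×V: cost 46 ≤ 50, profit 4·11 + 2·10 + 1·2 = 66.
4×R, 2×N, and 2×V: cost 50 ≤ 50, profit 4·11 + 2·10 + 2·2 = 68.
Best is 68.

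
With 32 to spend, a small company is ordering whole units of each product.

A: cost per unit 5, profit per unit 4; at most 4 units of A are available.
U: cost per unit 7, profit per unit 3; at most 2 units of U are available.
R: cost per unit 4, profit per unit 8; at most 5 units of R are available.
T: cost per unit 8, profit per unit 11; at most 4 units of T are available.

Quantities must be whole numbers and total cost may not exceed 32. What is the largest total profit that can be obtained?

R has the best ratio (8/4); taking only R gives at most 5×8 = 40 (stopped by the supply cap of 5).
Mixing does better — 4×R and 2×T: cost 32 ≤ 32, profit 4·8 + 2·11 = 54.

54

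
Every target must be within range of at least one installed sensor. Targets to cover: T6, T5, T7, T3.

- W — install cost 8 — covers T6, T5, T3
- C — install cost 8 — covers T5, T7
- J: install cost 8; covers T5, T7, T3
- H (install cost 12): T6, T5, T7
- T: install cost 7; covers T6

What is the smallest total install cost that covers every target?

The greedy cost-per-new-target heuristic would pick W and C for 16, but a cheaper cover exists.
Choose J and T: together they cover T6, T5, T7, T3 — every target.
Total install cost: 8 + 7 = 15.
No cover costs less than 15.

15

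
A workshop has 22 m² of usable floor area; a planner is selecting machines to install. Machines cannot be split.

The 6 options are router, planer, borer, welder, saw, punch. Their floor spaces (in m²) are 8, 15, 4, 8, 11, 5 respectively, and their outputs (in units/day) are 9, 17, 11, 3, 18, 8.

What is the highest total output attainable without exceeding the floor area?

37

Treat it as a binary knapsack problem.
Allowing fractional choices, the relaxed optimum would be about 39.3, but machines are indivisible.
borer + saw: floor space 4 + 11 = 15 ≤ 22, output 11 + 18 = 29.
router + borer + punch: floor space 8 + 4 + 5 = 17 ≤ 22, output 9 + 11 + 8 = 28.
borer + saw + punch: floor space 4 + 11 + 5 = 20 ≤ 22, output 11 + 18 + 8 = 37.
Best is borer, saw, and punch with total output 37.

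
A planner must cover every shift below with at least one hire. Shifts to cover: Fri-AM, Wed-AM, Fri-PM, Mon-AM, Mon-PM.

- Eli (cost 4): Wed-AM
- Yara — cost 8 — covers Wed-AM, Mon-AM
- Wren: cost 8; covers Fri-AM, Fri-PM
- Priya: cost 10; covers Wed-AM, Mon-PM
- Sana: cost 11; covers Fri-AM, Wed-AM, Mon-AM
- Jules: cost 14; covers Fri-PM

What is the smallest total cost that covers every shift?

This is an integer covering problem.
Choose Yara, Wren, and Priya: together they cover Fri-AM, Wed-AM, Fri-PM, Mon-AM, Mon-PM — every shift.
Total cost: 8 + 8 + 10 = 26.

26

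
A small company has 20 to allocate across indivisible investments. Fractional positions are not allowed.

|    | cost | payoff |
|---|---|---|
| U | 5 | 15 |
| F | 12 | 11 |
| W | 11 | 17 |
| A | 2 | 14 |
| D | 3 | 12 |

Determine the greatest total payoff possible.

Allowing fractional choices, the relaxed optimum would be about 56.5, but investments are indivisible.
U + W + D: cost 5 + 11 + 3 = 19 ≤ 20, payoff 15 + 17 + 12 = 44.
U + W + A: cost 5 + 11 + 2 = 18 ≤ 20, payoff 15 + 17 + 14 = 46.
W + A + D: cost 11 + 2 + 3 = 16 ≤ 20, payoff 17 + 14 + 12 = 43.
Best is U, W, and A with total payoff 46.

46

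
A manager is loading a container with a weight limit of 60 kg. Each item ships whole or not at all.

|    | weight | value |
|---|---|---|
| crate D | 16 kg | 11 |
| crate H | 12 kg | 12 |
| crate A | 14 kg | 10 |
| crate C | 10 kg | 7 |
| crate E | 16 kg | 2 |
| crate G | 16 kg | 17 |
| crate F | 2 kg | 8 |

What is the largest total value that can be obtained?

Take crate D, crate H, crate A, crate G, and crate F: weight 16 + 12 + 14 + 16 + 2 = 60 ≤ 60, value 11 + 12 + 10 + 17 + 8 = 58.
No other feasible combination does better.

58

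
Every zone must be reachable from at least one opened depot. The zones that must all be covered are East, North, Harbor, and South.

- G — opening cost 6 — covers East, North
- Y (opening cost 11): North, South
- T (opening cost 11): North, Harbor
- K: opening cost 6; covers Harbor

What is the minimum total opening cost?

23

This is an integer covering problem.
Choose G, Y, and K: together they cover East, North, Harbor, South — every zone.
Total opening cost: 6 + 11 + 6 = 23.
No cover costs less than 23.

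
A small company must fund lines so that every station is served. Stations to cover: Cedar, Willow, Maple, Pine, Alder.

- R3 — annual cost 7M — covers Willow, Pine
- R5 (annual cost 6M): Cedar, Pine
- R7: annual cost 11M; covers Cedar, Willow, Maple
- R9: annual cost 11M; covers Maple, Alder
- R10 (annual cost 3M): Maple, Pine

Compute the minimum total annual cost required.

This is an integer covering problem.
The greedy cost-per-new-station heuristic would pick R10, R7, and R9 for 25, but a cheaper cover exists.
Choose R3, R5, and R9: together they cover Cedar, Willow, Maple, Pine, Alder — every station.
Total annual cost: 7 + 6 + 11 = 24.
No cover costs less than 24.

24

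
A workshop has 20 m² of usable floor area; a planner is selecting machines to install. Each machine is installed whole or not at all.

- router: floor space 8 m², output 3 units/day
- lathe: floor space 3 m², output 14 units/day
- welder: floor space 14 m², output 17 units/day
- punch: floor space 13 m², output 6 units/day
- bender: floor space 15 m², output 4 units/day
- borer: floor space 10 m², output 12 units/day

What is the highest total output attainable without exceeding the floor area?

31

Treat it as a binary knapsack problem.
lathe + welder: floor space 3 + 14 = 17 ≤ 20, output 14 + 17 = 31.
lathe + borer: floor space 3 + 10 = 13 ≤ 20, output 14 + 12 = 26.
Best is lathe and welder with total output 31.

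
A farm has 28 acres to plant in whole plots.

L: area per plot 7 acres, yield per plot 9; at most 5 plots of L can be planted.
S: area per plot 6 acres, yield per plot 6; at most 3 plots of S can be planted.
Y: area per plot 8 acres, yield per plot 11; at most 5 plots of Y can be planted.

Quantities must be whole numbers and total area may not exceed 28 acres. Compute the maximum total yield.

Y has the best ratio (11/8); taking only Y gives at most 3×11 = 33 (stopped by the area limit).
Mixing does better — 4×L: area 28 ≤ 28, yield 4·9 = 36.

36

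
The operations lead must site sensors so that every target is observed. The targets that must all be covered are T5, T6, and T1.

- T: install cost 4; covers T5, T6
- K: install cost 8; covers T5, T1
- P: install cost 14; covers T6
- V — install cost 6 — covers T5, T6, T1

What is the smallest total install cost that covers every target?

The greedy cost-per-new-target heuristic would pick T and V for 10, but a cheaper cover exists.
V alone covers T5, T6, T1 — every target.
Total install cost: 6.
No cover costs less than 6.

6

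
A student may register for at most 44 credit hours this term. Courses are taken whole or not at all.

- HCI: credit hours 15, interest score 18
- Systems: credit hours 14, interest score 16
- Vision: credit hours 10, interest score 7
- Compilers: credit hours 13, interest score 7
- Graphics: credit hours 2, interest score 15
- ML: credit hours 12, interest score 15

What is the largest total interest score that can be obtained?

This is a 0-1 knapsack instance.
HCI + Systems + Compilers + Graphics: credit hours 15 + 14 + 13 + 2 = 44 ≤ 44, interest score 18 + 16 + 7 + 15 = 56.
HCI + Systems + Graphics + ML: credit hours 15 + 14 + 2 + 12 = 43 ≤ 44, interest score 18 + 16 + 15 + 15 = 64.
HCI + Systems + Vision + Graphics: credit hours 15 + 14 + 10 + 2 = 41 ≤ 44, interest score 18 + 16 + 7 + 15 = 56.
Best is HCI, Systems, Graphics, and ML with total interest score 64.

64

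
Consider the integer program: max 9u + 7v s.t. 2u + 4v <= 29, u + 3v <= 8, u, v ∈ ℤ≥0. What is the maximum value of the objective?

72

(u,v)=(8,0) is feasible, giving 72.
(u,v)=(7,0) is feasible, giving 63.
Maximum is 72 at (u,v)=(8,0).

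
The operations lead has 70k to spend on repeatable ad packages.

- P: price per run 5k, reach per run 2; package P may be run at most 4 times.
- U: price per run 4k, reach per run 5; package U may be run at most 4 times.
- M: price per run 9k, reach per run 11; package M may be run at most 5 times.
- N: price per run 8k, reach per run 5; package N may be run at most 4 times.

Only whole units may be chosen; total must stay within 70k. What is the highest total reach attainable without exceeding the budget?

Take 4×U, 5×M, and 1×N: price 69 ≤ 70, reach 4·5 + 5·11 + 1·5 = 80.
U has the best ratio (5/4) and is taken to its limit of 4; remaining capacity is filled optimally with the others.

80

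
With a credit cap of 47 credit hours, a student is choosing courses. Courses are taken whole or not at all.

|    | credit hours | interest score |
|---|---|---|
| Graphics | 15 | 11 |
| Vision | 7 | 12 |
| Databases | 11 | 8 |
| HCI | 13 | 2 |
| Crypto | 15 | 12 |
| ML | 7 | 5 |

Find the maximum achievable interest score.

40

Allowing fractional choices, the relaxed optimum would be about 42.3, but courses are indivisible.
Graphics + Vision + Crypto + ML: credit hours 15 + 7 + 15 + 7 = 44 ≤ 47, interest score 11 + 12 + 12 + 5 = 40.
Graphics + Vision + Databases + ML: credit hours 15 + 7 + 11 + 7 = 40 ≤ 47, interest score 11 + 12 + 8 + 5 = 36.
Vision + Databases + Crypto + ML: credit hours 7 + 11 + 15 + 7 = 40 ≤ 47, interest score 12 + 8 + 12 + 5 = 37.
Best is Graphics, Vision, Crypto, and ML with total interest score 40.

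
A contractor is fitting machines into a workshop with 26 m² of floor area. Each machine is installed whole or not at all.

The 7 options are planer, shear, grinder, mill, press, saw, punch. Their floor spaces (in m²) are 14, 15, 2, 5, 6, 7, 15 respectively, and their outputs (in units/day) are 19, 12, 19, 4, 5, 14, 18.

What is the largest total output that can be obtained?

shear + grinder + saw: floor space 15 + 2 + 7 = 24 ≤ 26, output 12 + 19 + 14 = 45.
planer + grinder + saw: floor space 14 + 2 + 7 = 23 ≤ 26, output 19 + 19 + 14 = 52.
grinder + saw + punch: floor space 2 + 7 + 15 = 24 ≤ 26, output 19 + 14 + 18 = 51.
Best is planer, grinder, and saw with total output 52.

52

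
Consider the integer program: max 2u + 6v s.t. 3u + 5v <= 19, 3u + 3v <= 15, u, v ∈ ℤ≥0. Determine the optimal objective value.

20

(u,v)=(1,3): 3·1+5·3=18≤19, 3·1+3·3=12≤15, objective 20.
(u,v)=(0,3): 3·0+5·3=15≤19, 3·0+3·3=9≤15, objective 18.
(u,v)=(2,2): 3·2+5·2=16≤19, 3·2+3·2=12≤15, objective 16.
Maximum is 20 at (u,v)=(1,3).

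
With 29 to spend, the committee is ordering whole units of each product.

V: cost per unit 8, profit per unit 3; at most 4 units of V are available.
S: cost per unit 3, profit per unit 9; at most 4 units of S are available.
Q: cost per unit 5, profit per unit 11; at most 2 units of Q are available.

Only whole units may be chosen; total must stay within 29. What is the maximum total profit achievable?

4×S and 2×Q: cost 22 ≤ 29, profit 4·9 + 2·11 = 58.
1×V, 3×S, and 2×Q: cost 27 ≤ 29, profit 1·3 + 3·9 + 2·11 = 52.
Best is 58.

58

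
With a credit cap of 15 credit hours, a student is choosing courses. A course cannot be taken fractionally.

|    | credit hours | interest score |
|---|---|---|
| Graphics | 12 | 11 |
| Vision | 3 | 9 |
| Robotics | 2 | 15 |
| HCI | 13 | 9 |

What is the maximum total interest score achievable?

Graphics + Robotics: credit hours 12 + 2 = 14 ≤ 15, interest score 11 + 15 = 26.
Vision + Robotics: credit hours 3 + 2 = 5 ≤ 15, interest score 9 + 15 = 24.
Robotics + HCI: credit hours 2 + 13 = 15 ≤ 15, interest score 15 + 9 = 24.
Best is Graphics and Robotics with total interest score 26.

26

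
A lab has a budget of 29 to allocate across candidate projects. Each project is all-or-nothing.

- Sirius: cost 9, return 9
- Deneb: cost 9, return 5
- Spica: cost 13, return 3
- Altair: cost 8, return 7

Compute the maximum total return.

21

This is a 0-1 knapsack instance.
Allowing fractional choices, the relaxed optimum would be about 21.7, but projects are indivisible.
Sirius + Deneb: cost 9 + 9 = 18 ≤ 29, return 9 + 5 = 14.
Sirius + Deneb + Altair: cost 9 + 9 + 8 = 26 ≤ 29, return 9 + 5 + 7 = 21.
Sirius + Altair: cost 9 + 8 = 17 ≤ 29, return 9 + 7 = 16.
Best is Sirius, Deneb, and Altair with total return 21.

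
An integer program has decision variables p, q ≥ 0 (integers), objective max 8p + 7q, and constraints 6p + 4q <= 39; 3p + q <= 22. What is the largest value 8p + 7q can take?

64

(p,q)=(1,8): 6·1+4·8=38≤39, 3·1+1·8=11≤22, objective 64.
(p,q)=(0,9): 6·0+4·9=36≤39, 3·0+1·9=9≤22, objective 63.
(p,q)=(1,7): 6·1+4·7=34≤39, 3·1+1·7=10≤22, objective 57.
No feasible integer point exceeds 64.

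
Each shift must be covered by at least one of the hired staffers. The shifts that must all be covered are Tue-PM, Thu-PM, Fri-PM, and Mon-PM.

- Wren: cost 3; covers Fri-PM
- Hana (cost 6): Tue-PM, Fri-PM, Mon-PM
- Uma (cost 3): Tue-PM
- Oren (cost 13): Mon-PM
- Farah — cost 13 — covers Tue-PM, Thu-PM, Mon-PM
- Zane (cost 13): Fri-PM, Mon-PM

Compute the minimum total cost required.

The greedy cost-per-new-shift heuristic would pick Hana and Farah for 19, but a cheaper cover exists.
Choose Wren and Farah: together they cover Tue-PM, Thu-PM, Fri-PM, Mon-PM — every shift.
Total cost: 3 + 13 = 16.
No cover costs less than 16.

16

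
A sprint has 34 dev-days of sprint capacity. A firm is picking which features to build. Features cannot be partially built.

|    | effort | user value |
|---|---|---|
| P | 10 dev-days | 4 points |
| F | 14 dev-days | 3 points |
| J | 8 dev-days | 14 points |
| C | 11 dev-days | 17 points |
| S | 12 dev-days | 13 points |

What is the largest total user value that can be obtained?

Treat it as a binary knapsack problem.
Take J, C, and S: effort 8 + 11 + 12 = 31 ≤ 34, user value 14 + 17 + 13 = 44.
No other feasible combination does better.

44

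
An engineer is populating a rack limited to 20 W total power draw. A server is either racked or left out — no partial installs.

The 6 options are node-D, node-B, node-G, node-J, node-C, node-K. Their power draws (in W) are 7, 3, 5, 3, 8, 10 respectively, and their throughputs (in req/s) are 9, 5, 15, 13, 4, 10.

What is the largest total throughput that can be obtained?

Take node-D, node-B, node-G, and node-J: power draw 7 + 3 + 5 + 3 = 18 ≤ 20, throughput 9 + 5 + 15 + 13 = 42.
No other feasible combination does better.

42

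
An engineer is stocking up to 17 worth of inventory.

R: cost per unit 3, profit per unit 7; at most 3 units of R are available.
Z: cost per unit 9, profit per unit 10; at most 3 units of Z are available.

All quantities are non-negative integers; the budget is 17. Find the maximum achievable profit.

24

3×R: cost 9 ≤ 17, profit 3·7 = 21.
2×R and 1×Z: cost 15 ≤ 17, profit 2·7 + 1·10 = 24.
Best is 24.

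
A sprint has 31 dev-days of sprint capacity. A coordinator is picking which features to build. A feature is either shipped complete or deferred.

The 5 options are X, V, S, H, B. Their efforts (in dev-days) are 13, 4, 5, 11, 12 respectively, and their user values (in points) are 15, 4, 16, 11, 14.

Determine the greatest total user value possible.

45

Treat it as a binary knapsack problem.
X + S + B: effort 13 + 5 + 12 = 30 ≤ 31, user value 15 + 16 + 14 = 45.
X + S + H: effort 13 + 5 + 11 = 29 ≤ 31, user value 15 + 16 + 11 = 42.
S + H + B: effort 5 + 11 + 12 = 28 ≤ 31, user value 16 + 11 + 14 = 41.
Best is X, S, and B with total user value 45.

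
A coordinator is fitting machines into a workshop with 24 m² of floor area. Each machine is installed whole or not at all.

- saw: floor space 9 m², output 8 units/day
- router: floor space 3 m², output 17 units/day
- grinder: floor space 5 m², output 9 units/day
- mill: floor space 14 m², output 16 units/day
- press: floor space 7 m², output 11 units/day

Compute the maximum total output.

Treat it as a binary knapsack problem.
router + grinder + mill: floor space 3 + 5 + 14 = 22 ≤ 24, output 17 + 9 + 16 = 42.
router + mill + press: floor space 3 + 14 + 7 = 24 ≤ 24, output 17 + 16 + 11 = 44.
saw + router + grinder + press: floor space 9 + 3 + 5 + 7 = 24 ≤ 24, output 8 + 17 + 9 + 11 = 45.
Best is saw, router, grinder, and press with total output 45.

45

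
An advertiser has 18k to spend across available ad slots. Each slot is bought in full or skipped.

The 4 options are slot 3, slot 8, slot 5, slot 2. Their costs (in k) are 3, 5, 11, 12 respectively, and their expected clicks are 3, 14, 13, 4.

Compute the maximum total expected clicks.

Allowing fractional choices, the relaxed optimum would be about 29.0, but ad slots are indivisible.
slot 8 + slot 5: cost 5 + 11 = 16 ≤ 18, expected clicks 14 + 13 = 27.
slot 8 + slot 2: cost 5 + 12 = 17 ≤ 18, expected clicks 14 + 4 = 18.
slot 3 + slot 8: cost 3 + 5 = 8 ≤ 18, expected clicks 3 + 14 = 17.
Best is slot 8 and slot 5 with total expected clicks 27.

27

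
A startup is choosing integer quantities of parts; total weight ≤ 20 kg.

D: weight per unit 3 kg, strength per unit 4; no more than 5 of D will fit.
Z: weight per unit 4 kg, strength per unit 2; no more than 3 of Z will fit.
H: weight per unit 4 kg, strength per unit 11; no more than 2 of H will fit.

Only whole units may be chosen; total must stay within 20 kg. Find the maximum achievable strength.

This is a bounded integer knapsack.
H has the best ratio (11/4); taking only H gives at most 2×11 = 22 (stopped by the supply cap of 2).
Mixing does better — 4×D and 2×H: weight 20 ≤ 20, strength 4·4 + 2·11 = 38.

38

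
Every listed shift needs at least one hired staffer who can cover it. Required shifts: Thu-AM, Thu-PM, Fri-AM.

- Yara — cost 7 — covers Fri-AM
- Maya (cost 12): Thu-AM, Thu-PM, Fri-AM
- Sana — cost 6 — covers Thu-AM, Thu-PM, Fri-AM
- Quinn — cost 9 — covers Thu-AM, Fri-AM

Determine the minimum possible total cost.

Sana alone covers Thu-AM, Thu-PM, Fri-AM — every shift.
Total cost: 6.
No cover costs less than 6.

6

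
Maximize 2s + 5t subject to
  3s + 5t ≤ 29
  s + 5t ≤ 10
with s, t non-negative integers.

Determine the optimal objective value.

18

The continuous relaxation peaks at (9.5, 0.1) with value 19.50; rounding to a feasible lattice point costs some objective.
(s,t)=(9,0): 3·9+5·0=27≤29, 1·9+5·0=9≤10, objective 18.
(s,t)=(8,0): 3·8+5·0=24≤29, 1·8+5·0=8≤10, objective 16.
The best lattice point is (9,0), giving 18.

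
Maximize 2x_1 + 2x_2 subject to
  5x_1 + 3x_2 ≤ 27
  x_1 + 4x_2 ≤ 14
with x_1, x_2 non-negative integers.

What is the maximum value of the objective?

Relaxing integrality, the LP optimum is 12.82 at (x_1,x_2) = (3.88, 2.53), which is not an integer point.
(x_1,x_2)=(4,2): 5·4+3·2=26≤27, 1·4+4·2=12≤14, objective 12.
(x_1,x_2)=(2,3): 5·2+3·3=19≤27, 1·2+4·3=14≤14, objective 10.
No feasible integer point exceeds 12.

12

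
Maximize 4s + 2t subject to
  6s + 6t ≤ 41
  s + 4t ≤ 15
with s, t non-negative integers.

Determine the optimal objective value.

(s,t)=(6,0): 6·6+6·0=36≤41, 1·6+4·0=6≤15, objective 24.
(s,t)=(5,1): 6·5+6·1=36≤41, 1·5+4·1=9≤15, objective 22.
(s,t)=(5,0): 6·5+6·0=30≤41, 1·5+4·0=5≤15, objective 20.
The best lattice point is (6,0), giving 24.

24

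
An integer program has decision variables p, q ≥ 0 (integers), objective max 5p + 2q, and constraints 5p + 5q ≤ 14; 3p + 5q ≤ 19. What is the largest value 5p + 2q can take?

Relaxing integrality, the LP optimum is 14.00 at (p,q) = (2.8, 0), which is not an integer point.
(p,q)=(2,0): 5·2+5·0=10≤14, 3·2+5·0=6≤19, objective 10.
(p,q)=(1,1): 5·1+5·1=10≤14, 3·1+5·1=8≤19, objective 7.
(p,q)=(1,0): 5·1+5·0=5≤14, 3·1+5·0=3≤19, objective 5.
The best lattice point is (2,0), giving 10.

10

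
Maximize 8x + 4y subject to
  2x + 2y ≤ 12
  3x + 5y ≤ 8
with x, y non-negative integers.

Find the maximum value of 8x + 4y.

16

(x,y)=(2,0): 2·2+2·0=4≤12, 3·2+5·0=6≤8, objective 16.
(x,y)=(1,1): 2·1+2·1=4≤12, 3·1+5·1=8≤8, objective 12.
(x,y)=(1,0): 2·1+2·0=2≤12, 3·1+5·0=3≤8, objective 8.
No feasible integer point exceeds 16.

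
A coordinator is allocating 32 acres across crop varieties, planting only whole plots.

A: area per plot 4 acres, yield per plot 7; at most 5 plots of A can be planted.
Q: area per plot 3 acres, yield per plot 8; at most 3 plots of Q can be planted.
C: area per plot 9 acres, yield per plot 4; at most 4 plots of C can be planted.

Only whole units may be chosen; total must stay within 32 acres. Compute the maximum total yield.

59

Q has the best ratio (8/3); taking only Q gives at most 3×8 = 24 (stopped by the supply cap of 3).
Mixing does better — 5×A and 3×Q: area 29 ≤ 32, yield 5·7 + 3·8 = 59.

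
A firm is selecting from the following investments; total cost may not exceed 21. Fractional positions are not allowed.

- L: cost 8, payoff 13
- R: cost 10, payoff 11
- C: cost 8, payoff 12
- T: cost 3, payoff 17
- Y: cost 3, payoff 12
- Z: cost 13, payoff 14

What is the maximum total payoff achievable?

43

Allowing fractional choices, the relaxed optimum would be about 52.5, but investments are indivisible.
L + T + Y: cost 8 + 3 + 3 = 14 ≤ 21, payoff 13 + 17 + 12 = 42.
T + Y + Z: cost 3 + 3 + 13 = 19 ≤ 21, payoff 17 + 12 + 14 = 43.
Best is T, Y, and Z with total payoff 43.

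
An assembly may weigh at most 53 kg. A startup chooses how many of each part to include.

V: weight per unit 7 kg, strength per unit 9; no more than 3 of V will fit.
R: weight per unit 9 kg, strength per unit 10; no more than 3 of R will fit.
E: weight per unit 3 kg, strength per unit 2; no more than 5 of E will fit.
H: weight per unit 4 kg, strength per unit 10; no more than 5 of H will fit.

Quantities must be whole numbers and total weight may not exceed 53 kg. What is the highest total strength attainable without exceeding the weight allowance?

89

H has the best ratio (10/4); taking only H gives at most 5×10 = 50 (stopped by the supply cap of 5).
Mixing does better — 3×V, 1×R, 1×E, and 5×H: weight 53 ≤ 53, strength 3·9 + 1·10 + 1·2 + 5·10 = 89.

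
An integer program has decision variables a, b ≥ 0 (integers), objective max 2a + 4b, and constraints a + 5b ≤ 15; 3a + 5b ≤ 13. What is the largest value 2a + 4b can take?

10

(a,b)=(1,2): 1·1+5·2=11≤15, 3·1+5·2=13≤13, objective 10.
(a,b)=(2,1): 1·2+5·1=7≤15, 3·2+5·1=11≤13, objective 8.
(a,b)=(0,2): 1·0+5·2=10≤15, 3·0+5·2=10≤13, objective 8.
(a,b)=(1,1): 1·1+5·1=6≤15, 3·1+5·1=8≤13, objective 6.
Maximum is 10 at (a,b)=(1,2).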